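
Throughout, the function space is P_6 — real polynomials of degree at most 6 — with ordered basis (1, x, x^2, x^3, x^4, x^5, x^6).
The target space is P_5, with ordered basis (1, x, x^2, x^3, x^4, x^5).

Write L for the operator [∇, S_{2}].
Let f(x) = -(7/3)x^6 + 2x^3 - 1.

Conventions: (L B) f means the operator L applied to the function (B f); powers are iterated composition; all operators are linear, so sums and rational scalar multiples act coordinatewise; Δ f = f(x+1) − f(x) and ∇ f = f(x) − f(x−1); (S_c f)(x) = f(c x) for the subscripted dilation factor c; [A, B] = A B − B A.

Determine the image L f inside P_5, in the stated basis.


the result is g(x) = -448x^5 + 1680x^4 - (7840/3)x^3 + 2124x^2 - 904x + 161

S_{2} f = -(448/3)x^6 + 16x^3 - 1
∇ S_{2} f = -896x^5 + 2240x^4 - (8960/3)x^3 + 2288x^2 - 944x + 496/3
∇ f = -14x^5 + 35x^4 - (140/3)x^3 + 41x^2 - 20x + 13/3
S_{2} ∇ f = -448x^5 + 560x^4 - (1120/3)x^3 + 164x^2 - 40x + 13/3
[∇, S_{2}] f = -448x^5 + 1680x^4 - (7840/3)x^3 + 2124x^2 - 904x + 161


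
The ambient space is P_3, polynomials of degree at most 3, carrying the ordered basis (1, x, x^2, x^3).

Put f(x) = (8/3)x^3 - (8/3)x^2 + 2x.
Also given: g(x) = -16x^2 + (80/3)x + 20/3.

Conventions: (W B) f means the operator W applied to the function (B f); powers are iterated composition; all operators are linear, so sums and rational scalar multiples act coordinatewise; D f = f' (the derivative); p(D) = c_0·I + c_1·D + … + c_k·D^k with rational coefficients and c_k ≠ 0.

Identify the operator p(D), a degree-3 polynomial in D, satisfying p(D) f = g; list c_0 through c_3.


D^0 f = (8/3)x^3 - (8/3)x^2 + 2x
D^1 f = 8x^2 - (16/3)x + 2
D^2 f = 16x - 16/3
D^3 f = 16
matching coefficients of g against c_0 f + c_1 Df + … from the top degree down determines the c_i
solution: c_0 = 0, c_1 = -2, c_2 = 1, c_3 = 1

c_0 = 0, c_1 = -2, c_2 = 1, c_3 = 1


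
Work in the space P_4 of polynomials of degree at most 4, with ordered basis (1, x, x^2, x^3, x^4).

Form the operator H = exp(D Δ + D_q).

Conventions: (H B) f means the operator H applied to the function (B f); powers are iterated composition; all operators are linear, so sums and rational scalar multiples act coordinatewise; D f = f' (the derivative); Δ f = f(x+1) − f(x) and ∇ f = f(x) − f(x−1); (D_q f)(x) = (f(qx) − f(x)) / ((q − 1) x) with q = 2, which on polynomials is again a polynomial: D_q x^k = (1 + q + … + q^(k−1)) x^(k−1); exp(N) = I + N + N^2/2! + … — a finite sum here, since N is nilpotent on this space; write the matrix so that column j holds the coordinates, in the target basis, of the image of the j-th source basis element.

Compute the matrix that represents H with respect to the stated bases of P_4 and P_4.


the matrix is [[1, 1, 7/2, 33/2, 909/8]; [0, 1, 3, 33/2, 255/2]; [0, 0, 1, 7, 129/2]; [0, 0, 0, 1, 15]; [0, 0, 0, 0, 1]] (rows listed top to bottom)

image of 1: 1
image of x: x + 1
image of x^2: x^2 + 3x + 7/2
image of x^3: x^3 + 7x^2 + (33/2)x + 33/2
image of x^4: x^4 + 15x^3 + (129/2)x^2 + (255/2)x + 909/8
each image's coordinates form column j of the matrix


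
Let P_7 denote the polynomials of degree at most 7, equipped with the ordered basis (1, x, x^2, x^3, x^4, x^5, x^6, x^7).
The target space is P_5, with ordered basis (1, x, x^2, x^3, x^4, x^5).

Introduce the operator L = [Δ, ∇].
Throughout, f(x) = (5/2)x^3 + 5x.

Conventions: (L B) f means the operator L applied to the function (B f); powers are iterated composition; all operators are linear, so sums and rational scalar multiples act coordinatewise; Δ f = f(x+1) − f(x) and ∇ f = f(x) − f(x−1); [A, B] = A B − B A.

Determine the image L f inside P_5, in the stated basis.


g(x) = 0

∇ f = (15/2)x^2 - (15/2)x + 15/2
Δ ∇ f = 15x
Δ f = (15/2)x^2 + (15/2)x + 15/2
∇ Δ f = 15x
[Δ, ∇] f = 0


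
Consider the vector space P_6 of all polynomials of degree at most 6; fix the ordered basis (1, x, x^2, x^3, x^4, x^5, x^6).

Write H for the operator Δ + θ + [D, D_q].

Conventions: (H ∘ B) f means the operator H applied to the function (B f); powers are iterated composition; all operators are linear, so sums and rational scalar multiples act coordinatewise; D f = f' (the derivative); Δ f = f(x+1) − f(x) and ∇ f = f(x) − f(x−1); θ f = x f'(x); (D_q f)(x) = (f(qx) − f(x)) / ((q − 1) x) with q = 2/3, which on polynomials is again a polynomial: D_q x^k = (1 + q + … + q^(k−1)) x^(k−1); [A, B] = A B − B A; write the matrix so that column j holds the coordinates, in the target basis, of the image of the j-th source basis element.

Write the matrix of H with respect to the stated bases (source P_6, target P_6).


image of 1: 0
image of x: x + 1
image of x^2: 2x^2 + 2x + 2/3
image of x^3: 3x^3 + 3x^2 + (20/9)x + 1
image of x^4: 4x^4 + 4x^3 + (43/9)x^2 + 4x + 1
image of x^5: 5x^5 + 5x^4 + (679/81)x^3 + 10x^2 + 5x + 1
image of x^6: 6x^6 + 6x^5 + (3172/243)x^4 + 20x^3 + 15x^2 + 6x + 1
each image's coordinates form column j of the matrix

the matrix is [[0, 1, 2/3, 1, 1, 1, 1]; [0, 1, 2, 20/9, 4, 5, 6]; [0, 0, 2, 3, 43/9, 10, 15]; [0, 0, 0, 3, 4, 679/81, 20]; [0, 0, 0, 0, 4, 5, 3172/243]; [0, 0, 0, 0, 0, 5, 6]; [0, 0, 0, 0, 0, 0, 6]] (rows listed top to bottom)


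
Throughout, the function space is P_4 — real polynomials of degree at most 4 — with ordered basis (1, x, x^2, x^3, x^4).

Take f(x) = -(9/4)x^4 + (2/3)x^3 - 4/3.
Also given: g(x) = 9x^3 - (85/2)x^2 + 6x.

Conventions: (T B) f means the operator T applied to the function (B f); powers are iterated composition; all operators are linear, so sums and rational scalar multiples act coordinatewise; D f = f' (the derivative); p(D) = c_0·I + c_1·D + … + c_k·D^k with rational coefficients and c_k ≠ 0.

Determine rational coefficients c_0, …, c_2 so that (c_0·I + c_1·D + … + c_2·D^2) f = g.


D^0 f = -(9/4)x^4 + (2/3)x^3 - 4/3
D^1 f = -9x^3 + 2x^2
D^2 f = -27x^2 + 4x
matching coefficients of g against c_0 f + c_1 Df + … from the top degree down determines the c_i
solution: c_0 = 0, c_1 = -1, c_2 = 3/2

p(D) = -D + (3/2)·D^2, i.e. c_0 = 0, c_1 = -1, c_2 = 3/2


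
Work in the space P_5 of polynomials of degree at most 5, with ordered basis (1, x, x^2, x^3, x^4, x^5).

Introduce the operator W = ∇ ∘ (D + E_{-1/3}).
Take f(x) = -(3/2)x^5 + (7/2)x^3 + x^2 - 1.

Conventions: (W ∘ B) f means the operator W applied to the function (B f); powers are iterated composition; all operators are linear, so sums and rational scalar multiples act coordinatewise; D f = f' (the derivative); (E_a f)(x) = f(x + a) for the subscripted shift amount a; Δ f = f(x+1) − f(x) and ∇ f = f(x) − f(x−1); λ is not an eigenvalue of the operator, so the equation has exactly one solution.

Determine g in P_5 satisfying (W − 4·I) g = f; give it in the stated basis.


g(x) = (3/8)x^5 + (15/32)x^4 - (3/32)x^3 - (91/128)x^2 - (673/2304)x + 4399/27648

write g with unknown coordinates in the stated basis and equate coefficients in (W − 4·I) g = f
solving from the highest basis element down gives g = (3/8)x^5 + (15/32)x^4 - (3/32)x^3 - (91/128)x^2 - (673/2304)x + 4399/27648
check: W g = (15/8)x^4 + (25/8)x^3 - (59/32)x^2 - (673/576)x - 2513/6912
so W g − 4·g = -(3/2)x^5 + (7/2)x^3 + x^2 - 1 = f ✓


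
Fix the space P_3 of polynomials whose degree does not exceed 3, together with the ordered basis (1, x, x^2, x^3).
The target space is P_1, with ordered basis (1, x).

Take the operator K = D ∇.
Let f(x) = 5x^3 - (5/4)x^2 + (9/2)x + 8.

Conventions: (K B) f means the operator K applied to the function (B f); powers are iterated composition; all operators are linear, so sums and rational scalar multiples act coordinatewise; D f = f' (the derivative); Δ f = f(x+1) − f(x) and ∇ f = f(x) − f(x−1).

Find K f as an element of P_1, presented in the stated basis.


g(x) = 30x - 35/2

∇ f = 15x^2 - (35/2)x + 43/4
D ∇ f = 30x - 35/2


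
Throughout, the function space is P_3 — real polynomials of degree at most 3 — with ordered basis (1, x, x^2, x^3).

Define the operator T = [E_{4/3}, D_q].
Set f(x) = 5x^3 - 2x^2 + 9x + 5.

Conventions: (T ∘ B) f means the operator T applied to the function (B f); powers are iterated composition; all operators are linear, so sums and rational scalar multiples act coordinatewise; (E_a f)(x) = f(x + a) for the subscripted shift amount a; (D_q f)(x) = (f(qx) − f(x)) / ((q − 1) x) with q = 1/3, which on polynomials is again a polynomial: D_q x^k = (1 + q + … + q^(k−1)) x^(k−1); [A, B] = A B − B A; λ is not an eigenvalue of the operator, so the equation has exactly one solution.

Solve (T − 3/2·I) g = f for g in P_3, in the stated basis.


write g with unknown coordinates in the stated basis and equate coefficients in (T − 3/2·I) g = f
solving from the highest basis element down gives g = -(10/3)x^3 + (4/3)x^2 - (658/243)x + 1474/729
check: T g = (400/81)x + 1952/243
so T g − 3/2·g = 5x^3 - 2x^2 + 9x + 5 = f ✓

the image equals g(x) = -(10/3)x^3 + (4/3)x^2 - (658/243)x + 1474/729


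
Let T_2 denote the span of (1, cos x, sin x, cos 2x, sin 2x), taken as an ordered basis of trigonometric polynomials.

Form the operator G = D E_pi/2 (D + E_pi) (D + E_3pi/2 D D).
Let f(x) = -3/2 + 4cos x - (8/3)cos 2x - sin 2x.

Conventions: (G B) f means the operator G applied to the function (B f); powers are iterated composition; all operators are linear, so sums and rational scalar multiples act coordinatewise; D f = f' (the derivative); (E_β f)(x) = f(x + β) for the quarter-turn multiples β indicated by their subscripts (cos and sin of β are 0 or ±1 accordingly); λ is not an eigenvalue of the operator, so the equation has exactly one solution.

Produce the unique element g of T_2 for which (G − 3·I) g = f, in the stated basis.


the image equals g(x) = 1/2 - (4/5)cos x + (8/5)sin x - (8/51)cos 2x - (1/17)sin 2x

write g with unknown coordinates in the stated basis and equate coefficients in (G − 3·I) g = f
solving from the highest basis element down gives g = 1/2 - (4/5)cos x + (8/5)sin x - (8/51)cos 2x - (1/17)sin 2x
check: G g = (8/5)cos x + (24/5)sin x - (160/51)cos 2x - (20/17)sin 2x
so G g − 3·g = -3/2 + 4cos x - (8/3)cos 2x - sin 2x = f ✓


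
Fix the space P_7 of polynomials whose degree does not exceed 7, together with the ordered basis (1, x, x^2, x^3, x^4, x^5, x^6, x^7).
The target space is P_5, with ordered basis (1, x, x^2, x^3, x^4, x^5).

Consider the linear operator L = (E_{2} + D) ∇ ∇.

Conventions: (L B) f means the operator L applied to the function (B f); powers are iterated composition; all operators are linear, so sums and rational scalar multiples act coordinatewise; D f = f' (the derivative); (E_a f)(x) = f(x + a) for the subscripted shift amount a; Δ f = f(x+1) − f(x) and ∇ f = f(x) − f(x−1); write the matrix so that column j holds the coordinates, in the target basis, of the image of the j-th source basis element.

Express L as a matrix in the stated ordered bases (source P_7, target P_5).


image of 1: 0
image of x: 0
image of x^2: 2
image of x^3: 6x + 12
image of x^4: 12x^2 + 48x - 10
image of x^5: 20x^3 + 120x^2 - 50x + 100
image of x^6: 30x^4 + 240x^3 - 150x^2 + 600x - 118
image of x^7: 42x^5 + 420x^4 - 350x^3 + 2100x^2 - 826x + 560
each image's coordinates form column j of the matrix

the matrix is [[0, 0, 2, 12, -10, 100, -118, 560]; [0, 0, 0, 6, 48, -50, 600, -826]; [0, 0, 0, 0, 12, 120, -150, 2100]; [0, 0, 0, 0, 0, 20, 240, -350]; [0, 0, 0, 0, 0, 0, 30, 420]; [0, 0, 0, 0, 0, 0, 0, 42]] (rows listed top to bottom)


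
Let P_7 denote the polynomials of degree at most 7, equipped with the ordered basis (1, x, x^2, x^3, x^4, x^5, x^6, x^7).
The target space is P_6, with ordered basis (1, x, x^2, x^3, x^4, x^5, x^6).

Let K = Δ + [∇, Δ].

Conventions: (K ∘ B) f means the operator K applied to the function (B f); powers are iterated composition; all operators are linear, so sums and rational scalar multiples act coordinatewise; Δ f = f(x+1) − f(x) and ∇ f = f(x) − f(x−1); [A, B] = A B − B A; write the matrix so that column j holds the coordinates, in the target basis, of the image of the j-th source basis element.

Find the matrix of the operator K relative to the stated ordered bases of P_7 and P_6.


the matrix is [[0, 1, 1, 1, 1, 1, 1, 1]; [0, 0, 2, 3, 4, 5, 6, 7]; [0, 0, 0, 3, 6, 10, 15, 21]; [0, 0, 0, 0, 4, 10, 20, 35]; [0, 0, 0, 0, 0, 5, 15, 35]; [0, 0, 0, 0, 0, 0, 6, 21]; [0, 0, 0, 0, 0, 0, 0, 7]] (rows listed top to bottom)

image of 1: 0
image of x: 1
image of x^2: 2x + 1
image of x^3: 3x^2 + 3x + 1
image of x^4: 4x^3 + 6x^2 + 4x + 1
image of x^5: 5x^4 + 10x^3 + 10x^2 + 5x + 1
image of x^6: 6x^5 + 15x^4 + 20x^3 + 15x^2 + 6x + 1
image of x^7: 7x^6 + 21x^5 + 35x^4 + 35x^3 + 21x^2 + 7x + 1
each image's coordinates form column j of the matrix


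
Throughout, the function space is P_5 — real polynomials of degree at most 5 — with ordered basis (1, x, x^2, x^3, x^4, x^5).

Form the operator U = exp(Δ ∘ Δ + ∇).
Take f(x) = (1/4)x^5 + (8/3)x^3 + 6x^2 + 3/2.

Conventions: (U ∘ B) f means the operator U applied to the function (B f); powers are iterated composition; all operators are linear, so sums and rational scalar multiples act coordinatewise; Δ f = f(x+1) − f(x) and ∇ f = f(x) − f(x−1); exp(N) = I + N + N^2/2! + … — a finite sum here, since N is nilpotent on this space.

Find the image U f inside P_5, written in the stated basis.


order-1 term: (5/4)x^4 + (5/2)x^3 + (51/2)x^2 + (145/4)x + 389/12
order-2 term: (5/2)x^3 + (15/2)x^2 + (187/4)x + 191/4
order-3 term: (5/2)x^2 + (15/2)x + 287/12
order-4 term: (5/4)x + 5/2
order-5 term: 1/4
the series for exp(Δ ∘ Δ + ∇) f terminates at order 5
exp(Δ ∘ Δ + ∇) f = (1/4)x^5 + (5/4)x^4 + (23/3)x^3 + (83/2)x^2 + (367/4)x + 325/3

g(x) = (1/4)x^5 + (5/4)x^4 + (23/3)x^3 + (83/2)x^2 + (367/4)x + 325/3


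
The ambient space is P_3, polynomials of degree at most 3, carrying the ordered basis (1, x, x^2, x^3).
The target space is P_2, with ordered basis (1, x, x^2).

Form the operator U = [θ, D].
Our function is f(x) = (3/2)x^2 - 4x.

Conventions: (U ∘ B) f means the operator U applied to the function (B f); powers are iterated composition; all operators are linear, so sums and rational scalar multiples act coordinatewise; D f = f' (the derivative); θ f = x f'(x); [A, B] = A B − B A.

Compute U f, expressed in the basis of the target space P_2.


g(x) = -3x + 4

D f = 3x - 4
θ D f = 3x
θ f = 3x^2 - 4x
D θ f = 6x - 4
[θ, D] f = -3x + 4


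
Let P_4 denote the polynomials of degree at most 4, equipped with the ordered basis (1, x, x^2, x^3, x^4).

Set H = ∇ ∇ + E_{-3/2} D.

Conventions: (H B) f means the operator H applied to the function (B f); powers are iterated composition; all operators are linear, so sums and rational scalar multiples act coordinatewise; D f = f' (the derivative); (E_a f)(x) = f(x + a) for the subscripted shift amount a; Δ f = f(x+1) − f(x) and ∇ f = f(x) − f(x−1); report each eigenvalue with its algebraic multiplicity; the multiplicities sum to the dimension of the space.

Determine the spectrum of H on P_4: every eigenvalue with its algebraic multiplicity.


image of 1: 0
image of x: 1
image of x^2: 2x - 1
image of x^3: 3x^2 - 3x + 3/4
image of x^4: 4x^3 - 6x^2 + 3x + 1/2
the matrix is upper triangular; its diagonal is (0, 0, 0, 0, 0)
for a triangular matrix the eigenvalues are the diagonal entries, with algebraic multiplicity their repetition count

λ = 0 (multiplicity 5)


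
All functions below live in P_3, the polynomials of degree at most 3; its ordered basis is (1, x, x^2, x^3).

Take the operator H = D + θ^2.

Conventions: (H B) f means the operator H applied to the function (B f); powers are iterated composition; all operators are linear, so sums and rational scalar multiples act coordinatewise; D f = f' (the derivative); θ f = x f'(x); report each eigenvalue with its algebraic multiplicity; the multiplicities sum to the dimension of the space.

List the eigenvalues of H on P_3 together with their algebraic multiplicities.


λ = 0 (multiplicity 1), λ = 1 (multiplicity 1), λ = 4 (multiplicity 1), λ = 9 (multiplicity 1)

image of 1: 0
image of x: x + 1
image of x^2: 4x^2 + 2x
image of x^3: 9x^3 + 3x^2
the matrix is upper triangular; its diagonal is (0, 1, 4, 9)
for a triangular matrix the eigenvalues are the diagonal entries, with algebraic multiplicity their repetition count


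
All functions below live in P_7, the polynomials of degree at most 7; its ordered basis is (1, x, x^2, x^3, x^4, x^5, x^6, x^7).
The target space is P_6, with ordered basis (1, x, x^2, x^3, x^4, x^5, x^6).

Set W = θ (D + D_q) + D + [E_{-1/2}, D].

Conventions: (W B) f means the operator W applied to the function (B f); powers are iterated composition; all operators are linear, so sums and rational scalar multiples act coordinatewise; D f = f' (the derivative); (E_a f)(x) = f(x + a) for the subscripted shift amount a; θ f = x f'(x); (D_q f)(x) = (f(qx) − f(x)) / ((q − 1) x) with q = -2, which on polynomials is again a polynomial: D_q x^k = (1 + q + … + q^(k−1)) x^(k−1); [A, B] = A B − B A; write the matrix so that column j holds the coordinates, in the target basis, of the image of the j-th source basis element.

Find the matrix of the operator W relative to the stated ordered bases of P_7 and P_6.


the matrix is [[0, 1, 0, 0, 0, 0, 0, 0]; [0, 0, 3, 0, 0, 0, 0, 0]; [0, 0, 0, 15, 0, 0, 0, 0]; [0, 0, 0, 0, 1, 0, 0, 0]; [0, 0, 0, 0, 0, 69, 0, 0]; [0, 0, 0, 0, 0, 0, -69, 0]; [0, 0, 0, 0, 0, 0, 0, 307]] (rows listed top to bottom)

image of 1: 0
image of x: 1
image of x^2: 3x
image of x^3: 15x^2
image of x^4: x^3
image of x^5: 69x^4
image of x^6: -69x^5
image of x^7: 307x^6
each image's coordinates form column j of the matrix


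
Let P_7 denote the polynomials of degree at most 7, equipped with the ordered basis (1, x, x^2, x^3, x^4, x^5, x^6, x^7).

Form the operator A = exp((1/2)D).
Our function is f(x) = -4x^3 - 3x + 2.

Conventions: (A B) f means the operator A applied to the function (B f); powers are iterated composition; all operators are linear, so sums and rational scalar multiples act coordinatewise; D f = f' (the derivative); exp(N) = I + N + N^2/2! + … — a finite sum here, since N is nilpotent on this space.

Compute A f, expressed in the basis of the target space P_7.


the image equals g(x) = -4x^3 - 6x^2 - 6x

order-1 term: -6x^2 - 3/2
order-2 term: -3x
order-3 term: -1/2
the series for exp((1/2)D) f terminates at order 3
exp((1/2)D) f = -4x^3 - 6x^2 - 6x


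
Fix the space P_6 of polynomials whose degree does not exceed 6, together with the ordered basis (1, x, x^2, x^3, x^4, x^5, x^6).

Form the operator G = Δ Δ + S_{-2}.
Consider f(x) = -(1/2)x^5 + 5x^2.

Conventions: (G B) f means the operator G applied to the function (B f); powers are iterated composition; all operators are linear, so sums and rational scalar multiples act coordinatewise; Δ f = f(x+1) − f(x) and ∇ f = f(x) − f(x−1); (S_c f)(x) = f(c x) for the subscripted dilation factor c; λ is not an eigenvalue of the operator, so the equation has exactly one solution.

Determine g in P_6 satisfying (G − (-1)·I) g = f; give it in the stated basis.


write g with unknown coordinates in the stated basis and equate coefficients in (G − (-1)·I) g = f
solving from the highest basis element down gives g = (1/62)x^5 + (10/217)x^3 + (25/31)x^2 + (305/217)x - 515/434
check: G g = -(16/31)x^5 - (10/217)x^3 + (130/31)x^2 - (305/217)x + 515/434
so G g − (-1)·g = -(1/2)x^5 + 5x^2 = f ✓

g(x) = (1/62)x^5 + (10/217)x^3 + (25/31)x^2 + (305/217)x - 515/434


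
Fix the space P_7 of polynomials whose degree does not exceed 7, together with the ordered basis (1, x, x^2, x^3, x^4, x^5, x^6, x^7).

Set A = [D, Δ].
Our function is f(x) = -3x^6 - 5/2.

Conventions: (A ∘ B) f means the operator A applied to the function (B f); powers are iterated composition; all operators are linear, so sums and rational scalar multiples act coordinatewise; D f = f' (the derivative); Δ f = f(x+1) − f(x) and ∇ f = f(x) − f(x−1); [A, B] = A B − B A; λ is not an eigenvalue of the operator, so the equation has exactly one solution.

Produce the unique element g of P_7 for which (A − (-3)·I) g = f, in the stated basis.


write g with unknown coordinates in the stated basis and equate coefficients in (A − (-3)·I) g = f
solving from the highest basis element down gives g = -x^6 - 5/6
check: A g = 0
so A g − (-3)·g = -3x^6 - 5/2 = f ✓

the image equals g(x) = -x^6 - 5/6


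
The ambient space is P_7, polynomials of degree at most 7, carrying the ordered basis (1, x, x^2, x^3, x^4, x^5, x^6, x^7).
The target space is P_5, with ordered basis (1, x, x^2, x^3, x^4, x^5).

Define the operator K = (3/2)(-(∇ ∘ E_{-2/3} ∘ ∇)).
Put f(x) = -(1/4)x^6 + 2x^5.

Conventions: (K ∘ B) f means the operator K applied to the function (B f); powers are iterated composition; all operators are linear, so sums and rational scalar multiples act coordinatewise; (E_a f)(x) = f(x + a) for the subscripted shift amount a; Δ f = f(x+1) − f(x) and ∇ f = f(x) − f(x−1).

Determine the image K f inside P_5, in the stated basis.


∇ f = -(3/2)x^5 + (55/4)x^4 - 25x^3 + (95/4)x^2 - (23/2)x + 9/4
E_{-2/3} ∇ f = -(3/2)x^5 + (75/4)x^4 - (205/3)x^3 + (4135/36)x^2 - (1697/18)x + 9977/324
∇ E_{-2/3} ∇ f = -(15/2)x^4 + 90x^3 - (665/2)x^2 + (4655/9)x - 5359/18
(-(∇ ∘ E_{-2/3} ∘ ∇)) f = (15/2)x^4 - 90x^3 + (665/2)x^2 - (4655/9)x + 5359/18
((3/2)(-(∇ ∘ E_{-2/3} ∘ ∇))) f = (45/4)x^4 - 135x^3 + (1995/4)x^2 - (4655/6)x + 5359/12

the image equals g(x) = (45/4)x^4 - 135x^3 + (1995/4)x^2 - (4655/6)x + 5359/12


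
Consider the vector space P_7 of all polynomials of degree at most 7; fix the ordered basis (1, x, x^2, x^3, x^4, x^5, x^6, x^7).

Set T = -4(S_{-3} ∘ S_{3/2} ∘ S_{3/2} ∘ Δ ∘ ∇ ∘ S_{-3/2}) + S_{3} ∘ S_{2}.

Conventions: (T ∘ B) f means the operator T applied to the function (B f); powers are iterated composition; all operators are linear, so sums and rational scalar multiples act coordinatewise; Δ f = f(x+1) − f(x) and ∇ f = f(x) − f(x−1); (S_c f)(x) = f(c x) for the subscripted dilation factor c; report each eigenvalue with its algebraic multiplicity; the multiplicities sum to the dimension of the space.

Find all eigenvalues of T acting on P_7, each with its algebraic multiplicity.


image of 1: 1
image of x: 6x
image of x^2: 36x^2 - 18
image of x^3: 216x^3 - (2187/4)x
image of x^4: 1296x^4 - (177147/16)x^2 - 81/2
image of x^5: 7776x^5 - (23914845/128)x^3 - (32805/16)x
image of x^6: 46656x^6 - (5811307335/2048)x^4 - (7971615/128)x^2 - 729/8
image of x^7: 279936x^7 - (659002251789/16384)x^5 - (1506635235/1024)x^3 - (413343/64)x
the matrix is upper triangular; its diagonal is (1, 6, 36, 216, 1296, 7776, 46656, 279936)
for a triangular matrix the eigenvalues are the diagonal entries, with algebraic multiplicity their repetition count

λ = 1 (multiplicity 1), λ = 6 (multiplicity 1), λ = 36 (multiplicity 1), λ = 216 (multiplicity 1), λ = 1296 (multiplicity 1), λ = 7776 (multiplicity 1), λ = 46656 (multiplicity 1), λ = 279936 (multiplicity 1)


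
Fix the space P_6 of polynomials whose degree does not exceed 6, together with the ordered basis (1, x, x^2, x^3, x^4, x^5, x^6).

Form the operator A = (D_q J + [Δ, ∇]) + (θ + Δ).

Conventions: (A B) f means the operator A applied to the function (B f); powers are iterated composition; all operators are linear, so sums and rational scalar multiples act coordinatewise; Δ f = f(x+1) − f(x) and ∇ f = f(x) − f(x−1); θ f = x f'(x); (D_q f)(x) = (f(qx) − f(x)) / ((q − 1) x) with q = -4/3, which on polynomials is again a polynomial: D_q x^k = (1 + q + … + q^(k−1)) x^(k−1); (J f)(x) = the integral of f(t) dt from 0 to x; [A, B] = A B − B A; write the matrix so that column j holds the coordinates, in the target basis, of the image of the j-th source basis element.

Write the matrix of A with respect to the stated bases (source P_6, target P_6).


the matrix is [[1, 1, 1, 1, 1, 1, 1]; [0, 5/6, 2, 3, 4, 5, 6]; [0, 0, 67/27, 3, 6, 10, 15]; [0, 0, 0, 299/108, 4, 10, 20]; [0, 0, 0, 0, 1801/405, 5, 15]; [0, 0, 0, 0, 0, 6809/1458, 6]; [0, 0, 0, 0, 0, 0, 4753/729]] (rows listed top to bottom)

image of 1: 1
image of x: (5/6)x + 1
image of x^2: (67/27)x^2 + 2x + 1
image of x^3: (299/108)x^3 + 3x^2 + 3x + 1
image of x^4: (1801/405)x^4 + 4x^3 + 6x^2 + 4x + 1
image of x^5: (6809/1458)x^5 + 5x^4 + 10x^3 + 10x^2 + 5x + 1
image of x^6: (4753/729)x^6 + 6x^5 + 15x^4 + 20x^3 + 15x^2 + 6x + 1
each image's coordinates form column j of the matrix


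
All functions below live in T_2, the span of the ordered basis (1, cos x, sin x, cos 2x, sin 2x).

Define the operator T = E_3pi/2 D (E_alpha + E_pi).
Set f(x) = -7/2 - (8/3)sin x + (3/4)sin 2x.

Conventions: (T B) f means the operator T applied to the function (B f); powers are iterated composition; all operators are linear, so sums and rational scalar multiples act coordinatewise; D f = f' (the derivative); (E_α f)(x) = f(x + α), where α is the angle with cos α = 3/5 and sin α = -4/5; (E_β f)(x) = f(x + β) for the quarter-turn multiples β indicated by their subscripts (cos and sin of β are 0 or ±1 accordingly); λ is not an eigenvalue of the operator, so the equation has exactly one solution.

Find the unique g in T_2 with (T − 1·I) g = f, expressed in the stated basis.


write g with unknown coordinates in the stated basis and equate coefficients in (T − 1·I) g = f
solving from the highest basis element down gives g = 7/2 - (32/39)cos x + (56/39)sin x + (27/265)cos 2x - (219/1060)sin 2x
check: T g = -(32/39)cos x - (16/13)sin x + (27/265)cos 2x + (144/265)sin 2x
so T g − 1·g = -7/2 - (8/3)sin x + (3/4)sin 2x = f ✓

g(x) = 7/2 - (32/39)cos x + (56/39)sin x + (27/265)cos 2x - (219/1060)sin 2x


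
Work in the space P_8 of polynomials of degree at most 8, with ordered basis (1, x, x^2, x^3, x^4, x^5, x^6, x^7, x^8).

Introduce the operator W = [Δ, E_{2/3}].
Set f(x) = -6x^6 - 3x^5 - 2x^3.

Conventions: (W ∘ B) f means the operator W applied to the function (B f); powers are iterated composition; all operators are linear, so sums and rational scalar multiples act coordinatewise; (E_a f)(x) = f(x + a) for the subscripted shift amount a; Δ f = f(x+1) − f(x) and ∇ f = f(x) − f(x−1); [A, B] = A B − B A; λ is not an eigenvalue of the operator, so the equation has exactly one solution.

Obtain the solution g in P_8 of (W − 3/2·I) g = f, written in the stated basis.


the result is g(x) = 4x^6 + 2x^5 + (4/3)x^3

write g with unknown coordinates in the stated basis and equate coefficients in (W − 3/2·I) g = f
solving from the highest basis element down gives g = 4x^6 + 2x^5 + (4/3)x^3
check: W g = 0
so W g − 3/2·g = -6x^6 - 3x^5 - 2x^3 = f ✓


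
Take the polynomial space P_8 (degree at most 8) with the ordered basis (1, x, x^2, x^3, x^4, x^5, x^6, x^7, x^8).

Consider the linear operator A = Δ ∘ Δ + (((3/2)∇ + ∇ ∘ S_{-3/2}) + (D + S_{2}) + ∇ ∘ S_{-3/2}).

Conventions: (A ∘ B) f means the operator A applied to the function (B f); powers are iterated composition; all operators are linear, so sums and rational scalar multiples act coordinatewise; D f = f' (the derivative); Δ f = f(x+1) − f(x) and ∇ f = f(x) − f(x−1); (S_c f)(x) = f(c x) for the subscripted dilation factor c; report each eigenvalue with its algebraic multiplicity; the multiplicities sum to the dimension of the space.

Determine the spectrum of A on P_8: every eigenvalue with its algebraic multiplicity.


image of 1: 1
image of x: 2x - 1/2
image of x^2: 4x^2 + 14x - 4
image of x^3: 8x^3 - (51/4)x^2 + (87/4)x + 3/4
image of x^4: 16x^4 + (101/2)x^3 - (231/4)x^2 + (141/2)x + 19/8
image of x^5: 32x^5 - (1015/16)x^4 + (1255/8)x^3 - (615/8)x^2 + (2215/16)x + 261/16
image of x^6: 64x^6 + (2427/16)x^5 - (10695/32)x^4 + (4845/8)x^3 - (4935/32)x^2 + (5211/16)x + 1207/32
image of x^7: 128x^7 - (14189/64)x^6 + (46599/64)x^5 - (59745/64)x^4 + (104545/64)x^3 - (3591/64)x^2 + (42413/64)x + 5973/64
image of x^8: 256x^8 + (6881/16)x^7 - (45479/32)x^6 + (52647/16)x^5 - (173635/64)x^4 + (74151/16)x^3 + (8281/32)x^2 + (22881/16)x + 25759/128
the matrix is upper triangular; its diagonal is (1, 2, 4, 8, 16, 32, 64, 128, 256)
for a triangular matrix the eigenvalues are the diagonal entries, with algebraic multiplicity their repetition count

λ = 1 (multiplicity 1), λ = 2 (multiplicity 1), λ = 4 (multiplicity 1), λ = 8 (multiplicity 1), λ = 16 (multiplicity 1), λ = 32 (multiplicity 1), λ = 64 (multiplicity 1), λ = 128 (multiplicity 1), λ = 256 (multiplicity 1)


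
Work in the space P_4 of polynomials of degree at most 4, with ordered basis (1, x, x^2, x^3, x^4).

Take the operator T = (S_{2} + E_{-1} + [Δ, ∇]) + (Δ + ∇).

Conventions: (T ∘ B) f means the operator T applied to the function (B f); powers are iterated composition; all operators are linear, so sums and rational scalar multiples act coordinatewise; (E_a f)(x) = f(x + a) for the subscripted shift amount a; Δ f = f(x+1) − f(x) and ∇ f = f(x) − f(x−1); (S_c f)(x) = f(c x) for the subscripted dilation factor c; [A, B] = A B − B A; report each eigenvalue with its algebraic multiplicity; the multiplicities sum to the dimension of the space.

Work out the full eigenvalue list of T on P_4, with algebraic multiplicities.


image of 1: 2
image of x: 3x + 1
image of x^2: 5x^2 + 2x + 1
image of x^3: 9x^3 + 3x^2 + 3x + 1
image of x^4: 17x^4 + 4x^3 + 6x^2 + 4x + 1
the matrix is upper triangular; its diagonal is (2, 3, 5, 9, 17)
for a triangular matrix the eigenvalues are the diagonal entries, with algebraic multiplicity their repetition count

λ = 2 (multiplicity 1), λ = 3 (multiplicity 1), λ = 5 (multiplicity 1), λ = 9 (multiplicity 1), λ = 17 (multiplicity 1)


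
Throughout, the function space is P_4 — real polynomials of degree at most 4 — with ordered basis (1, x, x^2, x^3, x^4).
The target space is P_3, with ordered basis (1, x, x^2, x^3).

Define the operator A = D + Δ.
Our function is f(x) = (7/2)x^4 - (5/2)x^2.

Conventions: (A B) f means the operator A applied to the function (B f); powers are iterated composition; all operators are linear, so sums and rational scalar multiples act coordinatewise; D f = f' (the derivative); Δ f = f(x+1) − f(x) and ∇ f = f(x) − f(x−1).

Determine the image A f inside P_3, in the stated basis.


the result is g(x) = 28x^3 + 21x^2 + 4x + 1

D f = 14x^3 - 5x
Δ f = 14x^3 + 21x^2 + 9x + 1
(D + Δ) f = 28x^3 + 21x^2 + 4x + 1


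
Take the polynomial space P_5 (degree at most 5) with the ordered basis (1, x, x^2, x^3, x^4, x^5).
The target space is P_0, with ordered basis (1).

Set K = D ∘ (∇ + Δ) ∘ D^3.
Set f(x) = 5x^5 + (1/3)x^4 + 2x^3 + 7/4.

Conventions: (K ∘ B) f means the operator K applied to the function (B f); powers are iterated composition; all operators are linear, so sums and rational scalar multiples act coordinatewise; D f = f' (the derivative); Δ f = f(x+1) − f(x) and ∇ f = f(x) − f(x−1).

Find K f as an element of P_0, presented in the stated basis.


D f = 25x^4 + (4/3)x^3 + 6x^2
D D f = 100x^3 + 4x^2 + 12x
D D D f = 300x^2 + 8x + 12
∇ D^3 f = 600x - 292
Δ D^3 f = 600x + 308
(∇ + Δ) D^3 f = 1200x + 16
D (∇ + Δ) D^3 f = 1200

the image equals g(x) = 1200


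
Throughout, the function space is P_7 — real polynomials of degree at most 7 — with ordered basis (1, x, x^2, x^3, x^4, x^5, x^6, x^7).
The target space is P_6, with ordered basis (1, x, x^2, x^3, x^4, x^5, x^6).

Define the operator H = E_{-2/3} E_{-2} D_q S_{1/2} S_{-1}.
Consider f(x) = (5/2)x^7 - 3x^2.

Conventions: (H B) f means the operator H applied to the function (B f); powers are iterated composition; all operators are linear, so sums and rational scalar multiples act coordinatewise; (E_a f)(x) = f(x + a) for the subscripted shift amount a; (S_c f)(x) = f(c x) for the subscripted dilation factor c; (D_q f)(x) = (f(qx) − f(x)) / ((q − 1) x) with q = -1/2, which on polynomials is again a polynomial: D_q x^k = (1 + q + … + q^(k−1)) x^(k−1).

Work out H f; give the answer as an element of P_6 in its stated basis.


the image equals g(x) = -(215/16384)x^6 + (215/1024)x^5 - (1075/768)x^4 + (1075/216)x^3 - (1075/108)x^2 + (6637/648)x - 2711/729

S_{-1} f = -(5/2)x^7 - 3x^2
S_{1/2} S_{-1} f = -(5/256)x^7 - (3/4)x^2
D_q S_{1/2} S_{-1} f = -(215/16384)x^6 - (3/8)x
E_{-2} D_q S_{1/2} S_{-1} f = -(215/16384)x^6 + (645/4096)x^5 - (3225/4096)x^4 + (1075/512)x^3 - (3225/1024)x^2 + (549/256)x - 23/256
E_{-2/3} E_{-2} D_q S_{1/2} S_{-1} f = -(215/16384)x^6 + (215/1024)x^5 - (1075/768)x^4 + (1075/216)x^3 - (1075/108)x^2 + (6637/648)x - 2711/729


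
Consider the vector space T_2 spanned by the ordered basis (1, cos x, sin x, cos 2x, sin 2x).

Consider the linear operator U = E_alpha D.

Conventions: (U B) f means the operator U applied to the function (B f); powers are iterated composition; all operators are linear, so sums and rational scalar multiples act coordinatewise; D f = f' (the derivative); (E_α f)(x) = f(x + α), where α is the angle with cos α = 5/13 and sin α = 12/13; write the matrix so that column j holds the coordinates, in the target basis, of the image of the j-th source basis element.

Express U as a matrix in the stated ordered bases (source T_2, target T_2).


image of 1: 0
image of cos x: -(12/13)cos x - (5/13)sin x
image of sin x: (5/13)cos x - (12/13)sin x
image of cos 2x: -(240/169)cos 2x + (238/169)sin 2x
image of sin 2x: -(238/169)cos 2x - (240/169)sin 2x
each image's coordinates form column j of the matrix

the matrix is [[0, 0, 0, 0, 0]; [0, -12/13, 5/13, 0, 0]; [0, -5/13, -12/13, 0, 0]; [0, 0, 0, -240/169, -238/169]; [0, 0, 0, 238/169, -240/169]] (rows listed top to bottom)


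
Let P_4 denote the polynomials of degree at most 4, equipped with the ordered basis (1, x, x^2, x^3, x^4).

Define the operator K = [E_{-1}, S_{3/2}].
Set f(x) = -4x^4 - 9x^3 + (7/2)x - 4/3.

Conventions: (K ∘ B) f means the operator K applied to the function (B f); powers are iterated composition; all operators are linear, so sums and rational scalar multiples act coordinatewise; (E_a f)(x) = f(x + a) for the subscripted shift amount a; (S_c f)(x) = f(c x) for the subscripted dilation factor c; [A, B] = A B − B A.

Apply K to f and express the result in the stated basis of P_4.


S_{3/2} f = -(81/4)x^4 - (243/8)x^3 + (21/4)x - 4/3
E_{-1} S_{3/2} f = -(81/4)x^4 + (405/8)x^3 - (243/8)x^2 - (39/8)x + 85/24
E_{-1} f = -4x^4 + 7x^3 + 3x^2 - (15/2)x + 1/6
S_{3/2} E_{-1} f = -(81/4)x^4 + (189/8)x^3 + (27/4)x^2 - (45/4)x + 1/6
[E_{-1}, S_{3/2}] f = 27x^3 - (297/8)x^2 + (51/8)x + 27/8

the result is g(x) = 27x^3 - (297/8)x^2 + (51/8)x + 27/8


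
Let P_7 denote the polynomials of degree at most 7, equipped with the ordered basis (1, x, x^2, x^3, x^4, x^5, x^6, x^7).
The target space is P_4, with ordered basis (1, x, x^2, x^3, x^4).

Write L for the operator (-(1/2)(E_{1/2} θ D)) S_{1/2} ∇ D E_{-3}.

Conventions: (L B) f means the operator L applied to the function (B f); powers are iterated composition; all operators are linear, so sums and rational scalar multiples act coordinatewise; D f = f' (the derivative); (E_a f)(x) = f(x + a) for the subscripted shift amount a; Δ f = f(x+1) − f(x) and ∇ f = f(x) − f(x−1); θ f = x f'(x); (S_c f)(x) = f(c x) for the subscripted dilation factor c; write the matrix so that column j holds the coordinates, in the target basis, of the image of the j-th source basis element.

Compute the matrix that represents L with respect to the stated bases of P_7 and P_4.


image of 1: 0
image of x: 0
image of x^2: 0
image of x^3: 0
image of x^4: -3x - 3/2
image of x^5: -(15/2)x^2 + 45x + 195/8
image of x^6: -(45/4)x^3 + (1125/8)x^2 - (6495/16)x - 7665/32
image of x^7: -(105/8)x^4 + (1995/8)x^3 - (6195/4)x^2 + (91245/32)x + 236145/128
each image's coordinates form column j of the matrix

the matrix is [[0, 0, 0, 0, -3/2, 195/8, -7665/32, 236145/128]; [0, 0, 0, 0, -3, 45, -6495/16, 91245/32]; [0, 0, 0, 0, 0, -15/2, 1125/8, -6195/4]; [0, 0, 0, 0, 0, 0, -45/4, 1995/8]; [0, 0, 0, 0, 0, 0, 0, -105/8]] (rows listed top to bottom)


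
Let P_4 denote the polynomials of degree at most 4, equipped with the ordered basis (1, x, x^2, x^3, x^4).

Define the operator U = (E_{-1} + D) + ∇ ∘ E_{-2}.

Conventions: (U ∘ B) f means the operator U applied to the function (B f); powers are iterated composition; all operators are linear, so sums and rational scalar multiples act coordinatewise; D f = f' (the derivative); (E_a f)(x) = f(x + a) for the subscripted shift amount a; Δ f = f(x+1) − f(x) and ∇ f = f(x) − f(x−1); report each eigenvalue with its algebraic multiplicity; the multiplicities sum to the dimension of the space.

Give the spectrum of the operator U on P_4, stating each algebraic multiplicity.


image of 1: 1
image of x: x + 1
image of x^2: x^2 + 2x - 4
image of x^3: x^3 + 3x^2 - 12x + 18
image of x^4: x^4 + 4x^3 - 24x^2 + 72x - 64
the matrix is upper triangular; its diagonal is (1, 1, 1, 1, 1)
for a triangular matrix the eigenvalues are the diagonal entries, with algebraic multiplicity their repetition count

λ = 1 (multiplicity 5)


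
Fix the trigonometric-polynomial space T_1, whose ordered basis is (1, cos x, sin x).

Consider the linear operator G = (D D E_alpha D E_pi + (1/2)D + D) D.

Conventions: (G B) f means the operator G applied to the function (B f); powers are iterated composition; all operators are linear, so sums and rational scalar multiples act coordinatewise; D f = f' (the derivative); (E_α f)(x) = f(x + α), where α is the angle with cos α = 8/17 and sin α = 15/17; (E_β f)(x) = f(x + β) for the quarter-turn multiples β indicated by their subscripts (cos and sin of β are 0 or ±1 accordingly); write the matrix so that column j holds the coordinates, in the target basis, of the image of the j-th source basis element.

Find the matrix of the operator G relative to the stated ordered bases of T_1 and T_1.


the matrix is [[0, 0, 0]; [0, -67/34, -15/17]; [0, 15/17, -67/34]] (rows listed top to bottom)

image of 1: 0
image of cos x: -(67/34)cos x + (15/17)sin x
image of sin x: -(15/17)cos x - (67/34)sin x
each image's coordinates form column j of the matrix


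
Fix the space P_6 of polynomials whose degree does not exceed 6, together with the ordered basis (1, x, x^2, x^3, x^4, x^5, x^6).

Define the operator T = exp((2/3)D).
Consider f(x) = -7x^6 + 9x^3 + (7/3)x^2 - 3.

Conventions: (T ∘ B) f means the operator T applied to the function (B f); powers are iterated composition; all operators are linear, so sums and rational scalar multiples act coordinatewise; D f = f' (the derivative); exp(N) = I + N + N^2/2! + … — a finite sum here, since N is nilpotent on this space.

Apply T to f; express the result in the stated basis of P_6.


order-1 term: -28x^5 + 18x^2 + (28/9)x
order-2 term: -(140/3)x^4 + 12x + 28/27
order-3 term: -(1120/27)x^3 + 8/3
order-4 term: -(560/27)x^2
order-5 term: -(448/81)x
order-6 term: -448/729
the series for exp((2/3)D) f terminates at order 6
exp((2/3)D) f = -7x^6 - 28x^5 - (140/3)x^4 - (877/27)x^3 - (11/27)x^2 + (776/81)x + 65/729

g(x) = -7x^6 - 28x^5 - (140/3)x^4 - (877/27)x^3 - (11/27)x^2 + (776/81)x + 65/729


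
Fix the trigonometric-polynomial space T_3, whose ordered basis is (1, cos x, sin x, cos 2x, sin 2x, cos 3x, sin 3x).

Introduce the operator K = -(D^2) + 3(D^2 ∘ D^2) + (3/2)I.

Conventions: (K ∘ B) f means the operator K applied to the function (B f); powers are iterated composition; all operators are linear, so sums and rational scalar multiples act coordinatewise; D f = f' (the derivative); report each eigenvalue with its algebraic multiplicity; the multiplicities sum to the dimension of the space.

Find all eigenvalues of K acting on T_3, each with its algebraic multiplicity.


image of 1: 3/2
image of cos x: (11/2)cos x
image of sin x: (11/2)sin x
image of cos 2x: (107/2)cos 2x
image of sin 2x: (107/2)sin 2x
image of cos 3x: (507/2)cos 3x
image of sin 3x: (507/2)sin 3x
the matrix is diagonal; its diagonal is (3/2, 11/2, 11/2, 107/2, 107/2, 507/2, 507/2)
for a triangular matrix the eigenvalues are the diagonal entries, with algebraic multiplicity their repetition count

λ = 3/2 (multiplicity 1), λ = 11/2 (multiplicity 2), λ = 107/2 (multiplicity 2), λ = 507/2 (multiplicity 2)
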